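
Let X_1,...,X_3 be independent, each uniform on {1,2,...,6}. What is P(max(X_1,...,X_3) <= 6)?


P(max <= 6) = P(all X_i <= 6) = (P(X_1 <= 6))^3
= (6/6)^3 = 1^3 = 1

1


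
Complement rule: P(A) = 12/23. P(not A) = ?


P(A') = 1 - P(A) = 1 - 12/23 = 11/23

11/23


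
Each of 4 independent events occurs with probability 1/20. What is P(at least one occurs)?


P(at least one) = 1 - P(none)
P(none) = (1 - 1/20)^4 = (19/20)^4 = 130321/160000
P(at least one) = 1 - 130321/160000 = 29679/160000

29679/160000


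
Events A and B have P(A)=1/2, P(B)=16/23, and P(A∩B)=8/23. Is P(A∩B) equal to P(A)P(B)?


P(A)*P(B) = 1/2*16/23 = 8/23
P(A∩B) = 8/23, which equals P(A)P(B), so independent

Yes, A and B are independent


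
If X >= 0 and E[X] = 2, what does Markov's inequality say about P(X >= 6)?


Markov: P(X >= a) <= E[X]/a
P(X >= 6) <= 2/6 = 1/3

1/3


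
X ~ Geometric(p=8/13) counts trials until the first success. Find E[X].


For geometric (trials until first success), E[X] = 1/p = 1/(8/13) = 13/8

13/8


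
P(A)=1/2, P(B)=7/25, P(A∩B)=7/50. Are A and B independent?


P(A)*P(B) = 1/2*7/25 = 7/50
P(A∩B) = 7/50, which equals P(A)P(B), so independent

Yes, A and B are independent


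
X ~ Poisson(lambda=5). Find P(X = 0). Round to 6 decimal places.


P(X=0) = e^(-5) * 5^0 / 0!
≈ 0.006737946999 * 1 / 1
≈ 0.006738

0.006738


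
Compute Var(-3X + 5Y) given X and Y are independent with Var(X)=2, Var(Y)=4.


Independence => Cov(X,Y)=0
Var(-3X + 5Y) = (-3)^2*Var(X) + 5^2*Var(Y)
= 9*2 + 25*4 = 118

118


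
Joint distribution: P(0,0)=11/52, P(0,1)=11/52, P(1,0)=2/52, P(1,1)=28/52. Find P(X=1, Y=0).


Read from table: P(X=1, Y=0) = 2/52 = 1/26

1/26


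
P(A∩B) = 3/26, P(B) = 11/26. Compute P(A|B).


P(A|B) = P(A∩B)/P(B) = (3/26)/(11/26) = 3/11

3/11


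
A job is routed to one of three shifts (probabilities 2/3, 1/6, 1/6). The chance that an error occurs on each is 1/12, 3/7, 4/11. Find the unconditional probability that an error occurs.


P(A) = P(A|B1)P(B1) + P(A|B2)P(B2) + P(A|B3)P(B3)
= 1/12*2/3 + 3/7*1/6 + 4/11*1/6
= 1/18 + 1/14 + 2/33 = 130/693

130/693


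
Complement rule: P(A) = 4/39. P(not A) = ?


P(A') = 1 - P(A) = 1 - 4/39 = 35/39

35/39


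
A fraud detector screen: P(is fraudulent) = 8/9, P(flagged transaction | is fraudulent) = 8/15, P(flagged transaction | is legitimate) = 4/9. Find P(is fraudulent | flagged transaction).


P(A) = P(A|B)P(B) + P(A|B')P(B') = 8/15*8/9 + 4/9*1/9 = 212/405
P(B|A) = P(A|B)P(B)/P(A) = (64/135)/(212/405) = 48/53

48/53


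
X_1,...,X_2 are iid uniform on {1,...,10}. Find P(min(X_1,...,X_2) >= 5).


P(min >= 5) = P(all X_i >= 5) = (P(X_1 >= 5))^2
= (6/10)^2 = (3/5)^2 = 9/25

9/25


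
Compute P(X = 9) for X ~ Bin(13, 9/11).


P(X=9) = C(13,9) * p^9 * (1-p)^4
= 715 * 387420489/2357947691 * 16/14641
= 402917308560/3138428376721

402917308560/3138428376721


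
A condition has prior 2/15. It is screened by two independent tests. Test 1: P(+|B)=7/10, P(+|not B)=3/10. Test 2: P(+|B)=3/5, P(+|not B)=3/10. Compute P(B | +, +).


After test 1: P(+) = 7/10*2/15 + 3/10*13/15 = 53/150
P(B|+) = (7/75)/(53/150) = 14/53
After test 2 (use post1 as new prior): P(+) = 3/5*14/53 + 3/10*39/53 = 201/530
P(B|+,+) = (42/265)/(201/530) = 28/67

28/67


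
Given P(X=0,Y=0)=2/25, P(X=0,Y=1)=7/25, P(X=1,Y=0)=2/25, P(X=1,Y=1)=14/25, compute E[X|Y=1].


P(Y=1) = 21/25
E[X|Y=1] = (0*7 + 1*14)/21 = 14/21 = 2/3

2/3


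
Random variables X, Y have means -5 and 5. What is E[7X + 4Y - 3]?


E[7X + 4Y - 3] = 7*E[X] + 4*E[Y] - 3
= (7)*(-5) + (4)*(5) + (-3)
= -35 + 20 - 3 = -18

-18


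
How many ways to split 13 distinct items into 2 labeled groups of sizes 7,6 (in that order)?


13! = 6227020800
Denominator: 7!=5040 * 6!=720
Coefficient = 6227020800 / 3628800 = 1716

1716


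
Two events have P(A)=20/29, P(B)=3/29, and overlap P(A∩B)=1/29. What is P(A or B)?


P(A∪B) = P(A) + P(B) - P(A∩B)
= 20/29 + 3/29 - 1/29 = 22/29

22/29


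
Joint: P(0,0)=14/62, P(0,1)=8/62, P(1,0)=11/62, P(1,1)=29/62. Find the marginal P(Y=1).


P(Y=1) = P(0,1)+P(1,1) = 8/62 + 29/62 = 37/62

37/62


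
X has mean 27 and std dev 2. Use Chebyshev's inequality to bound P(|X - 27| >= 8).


k = 8/2 = 4
Chebyshev: P(|X-mu| >= k*sigma) <= 1/k^2 = 1/4^2 = 1/16

1/16


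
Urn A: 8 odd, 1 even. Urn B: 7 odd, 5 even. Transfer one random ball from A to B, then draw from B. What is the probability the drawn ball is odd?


P(transfer odd) = 8/9; P(transfer even) = 1/9
If odd transferred: Urn II has 8 odd of 13, so P(odd|odd moved) = 8/13
If even transferred: Urn II has 7 odd of 13, so P(odd|even moved) = 7/13
By total probability: P(odd) = 8/9*8/13 + 1/9*7/13 = 71/117

71/117


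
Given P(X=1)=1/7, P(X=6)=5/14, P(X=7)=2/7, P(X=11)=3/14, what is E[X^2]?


E[X^2] = sum(g(x)*P(x))
= 1*1/7 + 36*5/14 + 49*2/7 + 121*3/14
= 741/14

741/14


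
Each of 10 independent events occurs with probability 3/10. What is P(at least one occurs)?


P(at least one) = 1 - P(none)
P(none) = (1 - 3/10)^10 = (7/10)^10 = 282475249/10000000000
P(at least one) = 1 - 282475249/10000000000 = 9717524751/10000000000

9717524751/10000000000


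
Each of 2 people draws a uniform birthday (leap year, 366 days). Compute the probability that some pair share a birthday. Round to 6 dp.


P(all different) = prod((366-i)/366 for i=0..1) = 0.997268
P(at least one match) = 1 - 0.997268 = 0.002732

0.002732


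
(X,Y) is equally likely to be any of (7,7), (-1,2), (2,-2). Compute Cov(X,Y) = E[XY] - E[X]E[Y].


E[X]=8/3, E[Y]=7/3, E[XY]=43/3
Cov(X,Y) = E[XY] - E[X]E[Y] = 43/3 - 8/3*7/3 = 73/9

73/9


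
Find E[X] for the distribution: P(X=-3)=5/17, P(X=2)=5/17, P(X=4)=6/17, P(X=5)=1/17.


E[X] = sum(x * P(x))
= -3*5/17 + 2*5/17 + 4*6/17 + 5*1/17
= 24/17

24/17


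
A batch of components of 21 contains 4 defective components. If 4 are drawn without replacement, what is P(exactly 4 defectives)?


P(X=4) = C(4,4)*C(17,0) / C(21,4)
= 1*1 / 5985
= 1/5985

1/5985


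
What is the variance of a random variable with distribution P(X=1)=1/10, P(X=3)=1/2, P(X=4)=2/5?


E[X] = 16/5, E[X^2] = 11
Var(X) = E[X^2] - (E[X])^2 = 11 - (16/5)^2 = 19/25

19/25


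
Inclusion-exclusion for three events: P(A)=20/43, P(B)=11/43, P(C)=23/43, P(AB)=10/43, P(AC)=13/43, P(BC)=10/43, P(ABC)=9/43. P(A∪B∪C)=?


P(A∪B∪C) = P(A)+P(B)+P(C) - P(AB)-P(AC)-P(BC) + P(ABC)
= 20/43+11/43+23/43 - 10/43-13/43-10/43 + 9/43
= 30/43

30/43


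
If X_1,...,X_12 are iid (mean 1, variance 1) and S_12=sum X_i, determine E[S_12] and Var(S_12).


E[S_n] = n*mu = 12*1 = 12
Var(S_n) = n*sigma^2 = 12*1 = 12

E[S_12]=12, Var(S_12)=12


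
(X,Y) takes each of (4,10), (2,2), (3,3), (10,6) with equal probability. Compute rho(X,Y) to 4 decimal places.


Cov(X,Y) = 3.3125, Var(X) = 9.6875, Var(Y) = 9.6875
rho = Cov/(sqrt(VarX)*sqrt(VarY)) = 0.3419

0.3419


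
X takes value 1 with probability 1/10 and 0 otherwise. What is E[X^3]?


For Bernoulli: X in {0,1}
E[X^3] = 0^3*(1-1/10) + 1^3*1/10 = 1/10

1/10


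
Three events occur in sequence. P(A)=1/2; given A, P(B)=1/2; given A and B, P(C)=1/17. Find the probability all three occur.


P(A∩B∩C) = P(A) * P(B|A) * P(C|A∩B)
= 1/2 * 1/2 * 1/17
= 1/4 * 1/17 = 1/68

1/68


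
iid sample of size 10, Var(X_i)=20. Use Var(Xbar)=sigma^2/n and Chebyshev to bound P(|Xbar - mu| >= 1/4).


Var(Xbar) = Var(X)/n = 20/10
Chebyshev: P(|Xbar-mu| >= 1/4) <= Var(Xbar)/(1/4)^2 = 2/(1/16) = 32
Bound exceeds 1, so trivial bound: 1

1


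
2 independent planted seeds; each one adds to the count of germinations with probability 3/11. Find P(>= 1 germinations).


P(at least one) = 1 - P(none)
P(none) = (1 - 3/11)^2 = (8/11)^2 = 64/121
P(at least one) = 1 - 64/121 = 57/121

57/121


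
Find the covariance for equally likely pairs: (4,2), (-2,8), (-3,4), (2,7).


E[X]=1/4, E[Y]=21/4, E[XY]=-3/2
Cov(X,Y) = E[XY] - E[X]E[Y] = -3/2 - 1/4*21/4 = -45/16

-45/16


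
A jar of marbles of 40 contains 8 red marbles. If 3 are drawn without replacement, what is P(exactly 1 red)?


P(X=1) = C(8,1)*C(32,2) / C(40,3)
= 8*496 / 9880
= 3968/9880 = 496/1235

496/1235


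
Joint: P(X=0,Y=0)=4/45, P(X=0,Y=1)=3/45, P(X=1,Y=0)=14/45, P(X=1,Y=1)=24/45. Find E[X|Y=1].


P(Y=1) = 27/45
E[X|Y=1] = (0*3 + 1*24)/27 = 24/27 = 8/9

8/9


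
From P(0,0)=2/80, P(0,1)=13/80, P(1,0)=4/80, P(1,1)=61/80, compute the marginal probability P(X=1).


P(X=1) = P(1,0)+P(1,1) = 4/80 + 61/80 = 65/80 = 13/16

13/16


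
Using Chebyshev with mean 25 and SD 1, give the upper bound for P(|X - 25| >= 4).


k = 4/1 = 4
Chebyshev: P(|X-mu| >= k*sigma) <= 1/k^2 = 1/4^2 = 1/16

1/16


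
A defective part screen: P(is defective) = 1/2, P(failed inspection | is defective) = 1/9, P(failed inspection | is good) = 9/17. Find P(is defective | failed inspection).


P(A) = P(A|B)P(B) + P(A|B')P(B') = 1/9*1/2 + 9/17*1/2 = 49/153
P(B|A) = P(A|B)P(B)/P(A) = (1/18)/(49/153) = 17/98

17/98


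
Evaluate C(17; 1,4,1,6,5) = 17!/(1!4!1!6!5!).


17! = 355687428096000
Denominator: 1!=1 * 4!=24 * 1!=1 * 6!=720 * 5!=120
Coefficient = 355687428096000 / 2073600 = 171531360

171531360


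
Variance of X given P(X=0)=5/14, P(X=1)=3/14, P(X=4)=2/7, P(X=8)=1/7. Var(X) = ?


E[X] = 5/2, E[X^2] = 195/14
Var(X) = E[X^2] - (E[X])^2 = 195/14 - (5/2)^2 = 215/28

215/28


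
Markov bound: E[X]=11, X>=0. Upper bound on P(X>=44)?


Markov: P(X >= a) <= E[X]/a
P(X >= 44) <= 11/44 = 1/4

1/4


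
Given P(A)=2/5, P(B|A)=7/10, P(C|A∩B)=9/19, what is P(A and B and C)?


P(A∩B∩C) = P(A) * P(B|A) * P(C|A∩B)
= 2/5 * 7/10 * 9/19
= 7/25 * 9/19 = 63/475

63/475


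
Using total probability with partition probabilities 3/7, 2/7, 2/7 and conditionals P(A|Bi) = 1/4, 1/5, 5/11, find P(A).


P(A) = P(A|B1)P(B1) + P(A|B2)P(B2) + P(A|B3)P(B3)
= 1/4*3/7 + 1/5*2/7 + 5/11*2/7
= 3/28 + 2/35 + 10/77 = 453/1540

453/1540


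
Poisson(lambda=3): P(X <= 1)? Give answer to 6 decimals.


P(X<=1) = e^(-3)*3^0/0! + e^(-3)*3^1/1!
≈ 0.0497870684 + 0.1493612051
= 0.1991482735
≈ 0.199148

0.199148


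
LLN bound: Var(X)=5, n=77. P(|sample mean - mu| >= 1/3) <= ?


Var(Xbar) = Var(X)/n = 5/77
Chebyshev: P(|Xbar-mu| >= 1/3) <= Var(Xbar)/(1/3)^2 = (5/77)/(1/9) = 45/77

45/77


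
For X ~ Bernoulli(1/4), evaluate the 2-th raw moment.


For Bernoulli: X in {0,1}
E[X^2] = 0^2*(1-1/4) + 1^2*1/4 = 1/4

1/4


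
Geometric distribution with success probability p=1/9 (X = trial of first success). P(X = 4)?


P(X=4) = (1-p)^3 * p = (8/9)^3 * 1/9
= 512/729 * 1/9 = 512/6561

512/6561


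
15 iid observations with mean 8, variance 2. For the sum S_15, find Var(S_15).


By independence, Var(S_n) = n*Var(X_1) = 15*2 = 30

30


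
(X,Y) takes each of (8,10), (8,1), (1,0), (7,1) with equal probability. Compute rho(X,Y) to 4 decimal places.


Cov(X,Y) = 5.7500, Var(X) = 8.5000, Var(Y) = 16.5000
rho = Cov/(sqrt(VarX)*sqrt(VarY)) = 0.4855

0.4855


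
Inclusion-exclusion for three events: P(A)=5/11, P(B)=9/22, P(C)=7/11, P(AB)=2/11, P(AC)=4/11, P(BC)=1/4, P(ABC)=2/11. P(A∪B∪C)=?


P(A∪B∪C) = P(A)+P(B)+P(C) - P(AB)-P(AC)-P(BC) + P(ABC)
= 5/11+9/22+7/11 - 2/11-4/11-1/4 + 2/11
= 39/44

39/44


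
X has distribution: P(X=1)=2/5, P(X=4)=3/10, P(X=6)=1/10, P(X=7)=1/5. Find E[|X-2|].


E[|X-2|] = sum(g(x)*P(x))
= 1*2/5 + 2*3/10 + 4*1/10 + 5*1/5
= 12/5

12/5


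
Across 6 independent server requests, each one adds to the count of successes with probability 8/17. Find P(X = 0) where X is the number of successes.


P(X=0) = C(6,0) * p^0 * (1-p)^6
= 1 * 1 * 531441/24137569
= 531441/24137569

531441/24137569


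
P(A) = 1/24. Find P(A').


P(A') = 1 - P(A) = 1 - 1/24 = 23/24

23/24


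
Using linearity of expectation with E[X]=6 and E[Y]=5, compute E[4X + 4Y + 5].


E[4X + 4Y + 5] = 4*E[X] + 4*E[Y] + 5
= (4)*(6) + (4)*(5) + (5)
= 24 + 20 + 5 = 49

49


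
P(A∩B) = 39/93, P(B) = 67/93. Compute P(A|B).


P(A|B) = P(A∩B)/P(B) = (39/93)/(67/93) = 39/67

39/67


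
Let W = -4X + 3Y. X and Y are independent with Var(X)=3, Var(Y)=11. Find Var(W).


Independence => Cov(X,Y)=0
Var(-4X + 3Y) = (-4)^2*Var(X) + 3^2*Var(Y)
= 16*3 + 9*11 = 147

147


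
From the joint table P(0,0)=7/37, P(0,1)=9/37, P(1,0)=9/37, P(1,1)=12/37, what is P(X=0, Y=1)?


Read from table: P(X=0, Y=1) = 9/37

9/37


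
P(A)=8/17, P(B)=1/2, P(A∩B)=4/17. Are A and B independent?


P(A)*P(B) = 8/17*1/2 = 4/17
P(A∩B) = 4/17, which equals P(A)P(B), so independent

Yes, A and B are independent


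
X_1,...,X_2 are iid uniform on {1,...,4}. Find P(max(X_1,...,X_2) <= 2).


P(max <= 2) = P(all X_i <= 2) = (P(X_1 <= 2))^2
= (2/4)^2 = (1/2)^2 = 1/4

1/4


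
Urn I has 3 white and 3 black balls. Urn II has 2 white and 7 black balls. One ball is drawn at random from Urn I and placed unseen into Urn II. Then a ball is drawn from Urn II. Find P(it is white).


P(transfer white) = 3/6 = 1/2; P(transfer black) = 1/2
If white transferred: Urn II has 3 white of 10, so P(white|white moved) = 3/10
If black transferred: Urn II has 2 white of 10, so P(white|black moved) = 1/5
By total probability: P(white) = 1/2*3/10 + 1/2*1/5 = 1/4

1/4


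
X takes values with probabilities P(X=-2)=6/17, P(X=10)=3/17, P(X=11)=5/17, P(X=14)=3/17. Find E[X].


E[X] = sum(x * P(x))
= -2*6/17 + 10*3/17 + 11*5/17 + 14*3/17
= 115/17

115/17


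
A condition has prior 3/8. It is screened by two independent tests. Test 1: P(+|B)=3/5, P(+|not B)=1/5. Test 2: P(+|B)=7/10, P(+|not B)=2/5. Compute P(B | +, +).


After test 1: P(+) = 3/5*3/8 + 1/5*5/8 = 7/20
P(B|+) = (9/40)/(7/20) = 9/14
After test 2 (use post1 as new prior): P(+) = 7/10*9/14 + 2/5*5/14 = 83/140
P(B|+,+) = (9/20)/(83/140) = 63/83

63/83


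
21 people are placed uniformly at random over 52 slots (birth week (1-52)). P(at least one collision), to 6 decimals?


P(all different) = prod((52-i)/52 for i=0..20) = 0.009027
P(at least one match) = 1 - 0.009027 = 0.990973

0.990973


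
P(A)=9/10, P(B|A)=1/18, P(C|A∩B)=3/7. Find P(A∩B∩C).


P(A∩B∩C) = P(A) * P(B|A) * P(C|A∩B)
= 9/10 * 1/18 * 3/7
= 1/20 * 3/7 = 3/140

3/140


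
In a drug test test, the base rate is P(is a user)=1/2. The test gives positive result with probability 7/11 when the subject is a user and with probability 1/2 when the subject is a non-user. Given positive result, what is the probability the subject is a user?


P(A) = P(A|B)P(B) + P(A|B')P(B') = 7/11*1/2 + 1/2*1/2 = 25/44
P(B|A) = P(A|B)P(B)/P(A) = (7/22)/(25/44) = 14/25

14/25


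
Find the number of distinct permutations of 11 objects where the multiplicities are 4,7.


11! = 39916800
Denominator: 4!=24 * 7!=5040
Coefficient = 39916800 / 120960 = 330

330


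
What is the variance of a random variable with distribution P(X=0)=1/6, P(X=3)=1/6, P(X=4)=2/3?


E[X] = 19/6, E[X^2] = 73/6
Var(X) = E[X^2] - (E[X])^2 = 73/6 - (19/6)^2 = 77/36

77/36


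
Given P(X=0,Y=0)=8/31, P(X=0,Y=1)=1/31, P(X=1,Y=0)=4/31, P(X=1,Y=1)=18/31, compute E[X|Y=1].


P(Y=1) = 19/31
E[X|Y=1] = (0*1 + 1*18)/19 = 18/19

18/19


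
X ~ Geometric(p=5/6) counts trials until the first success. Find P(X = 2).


P(X=2) = (1-p)^1 * p = (1/6)^1 * 5/6
= 1/6 * 5/6 = 5/36

5/36


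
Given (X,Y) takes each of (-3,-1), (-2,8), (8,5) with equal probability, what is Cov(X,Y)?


E[X]=1, E[Y]=4, E[XY]=9
Cov(X,Y) = E[XY] - E[X]E[Y] = 9 - 1*4 = 5

5


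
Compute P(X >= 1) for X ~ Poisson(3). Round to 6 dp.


P(X>=1) = 1 - P(X<=0) = 1 - (e^(-3)*3^0/0!)
≈ 1 - 0.0497870684 = 0.9502129316
≈ 0.950213

0.950213


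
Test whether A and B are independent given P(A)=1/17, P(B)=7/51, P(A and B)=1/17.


P(A)*P(B) = 1/17*7/51 = 7/867
P(A∩B) = 1/17 != 7/867, so not independent

No, A and B are not independent


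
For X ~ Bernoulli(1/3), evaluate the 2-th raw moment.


For Bernoulli: X in {0,1}
E[X^2] = 0^2*(1-1/3) + 1^2*1/3 = 1/3

1/3


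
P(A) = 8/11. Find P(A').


P(A') = 1 - P(A) = 1 - 8/11 = 3/11

3/11


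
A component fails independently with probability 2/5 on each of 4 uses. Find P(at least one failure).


P(at least one) = 1 - P(none)
P(none) = (1 - 2/5)^4 = (3/5)^4 = 81/625
P(at least one) = 1 - 81/625 = 544/625

544/625


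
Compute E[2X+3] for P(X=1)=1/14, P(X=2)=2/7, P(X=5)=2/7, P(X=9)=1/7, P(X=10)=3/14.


E[2X+3] = sum(g(x)*P(x))
= 5*1/14 + 7*2/7 + 13*2/7 + 21*1/7 + 23*3/14
= 14

14


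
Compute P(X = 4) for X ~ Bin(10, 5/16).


P(X=4) = C(10,4) * p^4 * (1-p)^6
= 210 * 625/65536 * 1771561/16777216
= 116258690625/549755813888

116258690625/549755813888


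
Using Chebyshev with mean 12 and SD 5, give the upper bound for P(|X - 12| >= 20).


k = 20/5 = 4
Chebyshev: P(|X-mu| >= k*sigma) <= 1/k^2 = 1/4^2 = 1/16

1/16


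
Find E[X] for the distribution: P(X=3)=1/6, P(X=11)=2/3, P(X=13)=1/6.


E[X] = sum(x * P(x))
= 3*1/6 + 11*2/3 + 13*1/6
= 10

10


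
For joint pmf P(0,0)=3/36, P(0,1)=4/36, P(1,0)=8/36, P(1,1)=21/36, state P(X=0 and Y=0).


Read from table: P(X=0, Y=0) = 3/36 = 1/12

1/12


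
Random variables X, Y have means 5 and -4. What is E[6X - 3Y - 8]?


E[6X - 3Y - 8] = 6*E[X] - 3*E[Y] - 8
= (6)*(5) + (-3)*(-4) + (-8)
= 30 + 12 - 8 = 34

34


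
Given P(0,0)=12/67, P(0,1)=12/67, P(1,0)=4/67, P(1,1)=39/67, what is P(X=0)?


P(X=0) = P(0,0)+P(0,1) = 12/67 + 12/67 = 24/67

24/67


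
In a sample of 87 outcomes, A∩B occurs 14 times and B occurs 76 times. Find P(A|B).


P(A|B) = P(A∩B)/P(B) = (14/87)/(76/87) = 14/76 = 7/38

7/38


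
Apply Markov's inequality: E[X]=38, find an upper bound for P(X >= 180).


Markov: P(X >= a) <= E[X]/a
P(X >= 180) <= 38/180 = 19/90

19/90


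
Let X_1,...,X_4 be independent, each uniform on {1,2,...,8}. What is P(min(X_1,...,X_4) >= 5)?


P(min >= 5) = P(all X_i >= 5) = (P(X_1 >= 5))^4
= (4/8)^4 = (1/2)^4 = 1/16

1/16


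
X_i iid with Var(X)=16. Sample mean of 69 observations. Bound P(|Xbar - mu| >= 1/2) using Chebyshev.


Var(Xbar) = Var(X)/n = 16/69
Chebyshev: P(|Xbar-mu| >= 1/2) <= Var(Xbar)/(1/2)^2 = (16/69)/(1/4) = 64/69

64/69


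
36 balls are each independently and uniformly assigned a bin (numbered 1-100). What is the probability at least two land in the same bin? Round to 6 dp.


P(all different) = prod((100-i)/100 for i=0..35) = 0.000736
P(at least one match) = 1 - 0.000736 = 0.999264

0.999264


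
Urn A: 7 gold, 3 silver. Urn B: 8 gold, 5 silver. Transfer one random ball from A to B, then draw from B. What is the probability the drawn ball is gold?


P(transfer gold) = 7/10; P(transfer silver) = 3/10
If gold transferred: Urn II has 9 gold of 14, so P(gold|gold moved) = 9/14
If silver transferred: Urn II has 8 gold of 14, so P(gold|silver moved) = 4/7
By total probability: P(gold) = 7/10*9/14 + 3/10*4/7 = 87/140

87/140


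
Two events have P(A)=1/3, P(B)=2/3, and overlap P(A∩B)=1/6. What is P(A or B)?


P(A∪B) = P(A) + P(B) - P(A∩B)
= 1/3 + 2/3 - 1/6 = 5/6

5/6


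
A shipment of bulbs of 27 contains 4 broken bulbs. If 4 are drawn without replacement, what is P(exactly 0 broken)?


P(X=0) = C(4,0)*C(23,4) / C(27,4)
= 1*8855 / 17550
= 8855/17550 = 1771/3510

1771/3510


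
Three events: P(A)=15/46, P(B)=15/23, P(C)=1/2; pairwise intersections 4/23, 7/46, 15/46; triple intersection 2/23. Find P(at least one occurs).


P(A∪B∪C) = P(A)+P(B)+P(C) - P(AB)-P(AC)-P(BC) + P(ABC)
= 15/46+15/23+1/2 - 4/23-7/46-15/46 + 2/23
= 21/23

21/23


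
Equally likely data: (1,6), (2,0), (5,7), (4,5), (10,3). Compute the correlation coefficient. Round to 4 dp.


Cov(X,Y) = -0.2800, Var(X) = 9.8400, Var(Y) = 6.1600
rho = Cov/(sqrt(VarX)*sqrt(VarY)) = -0.0360

-0.0360


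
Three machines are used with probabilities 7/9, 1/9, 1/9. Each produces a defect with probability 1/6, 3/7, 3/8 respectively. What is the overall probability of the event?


P(A) = P(A|B1)P(B1) + P(A|B2)P(B2) + P(A|B3)P(B3)
= 1/6*7/9 + 3/7*1/9 + 3/8*1/9
= 7/54 + 1/21 + 1/24 = 331/1512

331/1512


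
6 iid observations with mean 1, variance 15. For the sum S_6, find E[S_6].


E[S_n] = n*E[X_1] = 6*1 = 6

6


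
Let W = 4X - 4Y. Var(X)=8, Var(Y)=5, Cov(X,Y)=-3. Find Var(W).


Var(4X - 4Y) = 4^2*Var(X) + (-4)^2*Var(Y) + 2*4*(-4)*Cov(X,Y)
= 16*8 + 16*5 - 32*(-3)
= 128 + 80 + 96 = 304

304


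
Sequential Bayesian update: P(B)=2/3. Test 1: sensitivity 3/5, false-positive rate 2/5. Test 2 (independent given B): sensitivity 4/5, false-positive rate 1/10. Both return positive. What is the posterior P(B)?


After test 1: P(+) = 3/5*2/3 + 2/5*1/3 = 8/15
P(B|+) = (2/5)/(8/15) = 3/4
After test 2 (use post1 as new prior): P(+) = 4/5*3/4 + 1/10*1/4 = 5/8
P(B|+,+) = (3/5)/(5/8) = 24/25

24/25


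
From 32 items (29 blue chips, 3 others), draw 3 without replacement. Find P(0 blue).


P(X=0) = C(29,0)*C(3,3) / C(32,3)
= 1*1 / 4960
= 1/4960

1/4960


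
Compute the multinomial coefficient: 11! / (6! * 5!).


11! = 39916800
Denominator: 6!=720 * 5!=120
Coefficient = 39916800 / 86400 = 462

462


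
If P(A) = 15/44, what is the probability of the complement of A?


P(A') = 1 - P(A) = 1 - 15/44 = 29/44

29/44


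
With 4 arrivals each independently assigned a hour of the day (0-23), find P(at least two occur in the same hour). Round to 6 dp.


P(all different) = prod((24-i)/24 for i=0..3) = 0.768663
P(at least one match) = 1 - 0.768663 = 0.231337

0.231337


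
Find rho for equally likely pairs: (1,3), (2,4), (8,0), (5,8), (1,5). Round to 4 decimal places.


Cov(X,Y) = -2.4000, Var(X) = 7.4400, Var(Y) = 6.8000
rho = Cov/(sqrt(VarX)*sqrt(VarY)) = -0.3374

-0.3374


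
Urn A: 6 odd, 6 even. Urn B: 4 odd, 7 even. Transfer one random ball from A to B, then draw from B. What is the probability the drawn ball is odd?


P(transfer odd) = 6/12 = 1/2; P(transfer even) = 1/2
If odd transferred: Urn II has 5 odd of 12, so P(odd|odd moved) = 5/12
If even transferred: Urn II has 4 odd of 12, so P(odd|even moved) = 1/3
By total probability: P(odd) = 1/2*5/12 + 1/2*1/3 = 3/8

3/8


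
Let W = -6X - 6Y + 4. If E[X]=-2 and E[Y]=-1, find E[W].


E[-6X - 6Y + 4] = -6*E[X] - 6*E[Y] + 4
= (-6)*(-2) + (-6)*(-1) + (4)
= 12 + 6 + 4 = 22

22


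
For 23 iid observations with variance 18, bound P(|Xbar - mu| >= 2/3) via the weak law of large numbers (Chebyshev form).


Var(Xbar) = Var(X)/n = 18/23
Chebyshev: P(|Xbar-mu| >= 2/3) <= Var(Xbar)/(2/3)^2 = (18/23)/(4/9) = 81/46
Bound exceeds 1, so trivial bound: 1

1


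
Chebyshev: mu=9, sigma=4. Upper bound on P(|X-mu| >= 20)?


k = 20/4 = 5
Chebyshev: P(|X-mu| >= k*sigma) <= 1/k^2 = 1/5^2 = 1/25

1/25


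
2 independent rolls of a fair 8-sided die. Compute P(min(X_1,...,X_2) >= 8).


P(min >= 8) = P(all X_i >= 8) = (P(X_1 >= 8))^2
= (1/8)^2 = 1/64

1/64


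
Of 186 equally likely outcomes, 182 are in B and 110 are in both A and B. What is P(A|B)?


P(A|B) = P(A∩B)/P(B) = (110/186)/(182/186) = 110/182 = 55/91

55/91


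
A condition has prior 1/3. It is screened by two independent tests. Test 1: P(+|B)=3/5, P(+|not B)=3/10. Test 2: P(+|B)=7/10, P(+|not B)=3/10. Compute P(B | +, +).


After test 1: P(+) = 3/5*1/3 + 3/10*2/3 = 2/5
P(B|+) = (1/5)/(2/5) = 1/2
After test 2 (use post1 as new prior): P(+) = 7/10*1/2 + 3/10*1/2 = 1/2
P(B|+,+) = (7/20)/(1/2) = 7/10

7/10


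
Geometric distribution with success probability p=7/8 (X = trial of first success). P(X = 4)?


P(X=4) = (1-p)^3 * p = (1/8)^3 * 7/8
= 1/512 * 7/8 = 7/4096

7/4096


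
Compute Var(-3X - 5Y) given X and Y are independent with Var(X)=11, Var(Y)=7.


Independence => Cov(X,Y)=0
Var(-3X - 5Y) = (-3)^2*Var(X) + (-5)^2*Var(Y)
= 9*11 + 25*7 = 274

274


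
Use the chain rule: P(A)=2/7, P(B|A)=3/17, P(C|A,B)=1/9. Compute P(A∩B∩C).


P(A∩B∩C) = P(A) * P(B|A) * P(C|A∩B)
= 2/7 * 3/17 * 1/9
= 6/119 * 1/9 = 2/357

2/357


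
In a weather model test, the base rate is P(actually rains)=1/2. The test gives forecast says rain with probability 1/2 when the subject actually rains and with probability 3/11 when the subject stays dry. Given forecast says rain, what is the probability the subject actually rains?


P(A) = P(A|B)P(B) + P(A|B')P(B') = 1/2*1/2 + 3/11*1/2 = 17/44
P(B|A) = P(A|B)P(B)/P(A) = (1/4)/(17/44) = 11/17

11/17


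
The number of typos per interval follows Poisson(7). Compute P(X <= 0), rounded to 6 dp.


P(X<=0) = e^(-7)*7^0/0!
≈ 0.0009118820
≈ 0.000912

0.000912


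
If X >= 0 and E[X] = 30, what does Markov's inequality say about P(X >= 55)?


Markov: P(X >= a) <= E[X]/a
P(X >= 55) <= 30/55 = 6/11

6/11


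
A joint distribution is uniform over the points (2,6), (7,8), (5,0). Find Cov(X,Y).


E[X]=14/3, E[Y]=14/3, E[XY]=68/3
Cov(X,Y) = E[XY] - E[X]E[Y] = 68/3 - 14/3*14/3 = 8/9

8/9


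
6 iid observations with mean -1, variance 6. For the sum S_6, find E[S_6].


E[S_n] = n*E[X_1] = 6*-1 = -6

-6


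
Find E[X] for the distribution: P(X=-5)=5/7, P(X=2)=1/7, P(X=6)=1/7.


E[X] = sum(x * P(x))
= -5*5/7 + 2*1/7 + 6*1/7
= -17/7

-17/7


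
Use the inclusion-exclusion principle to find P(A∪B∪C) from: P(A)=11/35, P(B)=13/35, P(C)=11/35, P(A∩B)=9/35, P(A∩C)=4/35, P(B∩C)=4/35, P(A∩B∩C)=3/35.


P(A∪B∪C) = P(A)+P(B)+P(C) - P(AB)-P(AC)-P(BC) + P(ABC)
= 11/35+13/35+11/35 - 9/35-4/35-4/35 + 3/35
= 3/5

3/5


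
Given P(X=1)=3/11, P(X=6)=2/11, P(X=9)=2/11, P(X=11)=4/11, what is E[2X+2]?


E[2X+2] = sum(g(x)*P(x))
= 4*3/11 + 14*2/11 + 20*2/11 + 24*4/11
= 16

16


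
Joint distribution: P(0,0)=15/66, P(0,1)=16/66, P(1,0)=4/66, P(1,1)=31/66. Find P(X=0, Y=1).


Read from table: P(X=0, Y=1) = 16/66 = 8/33

8/33


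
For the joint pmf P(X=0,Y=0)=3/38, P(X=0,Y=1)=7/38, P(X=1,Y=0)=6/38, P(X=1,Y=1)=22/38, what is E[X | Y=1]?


P(Y=1) = 29/38
E[X|Y=1] = (0*7 + 1*22)/29 = 22/29

22/29


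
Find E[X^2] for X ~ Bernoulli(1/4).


For Bernoulli: X in {0,1}
E[X^2] = 0^2*(1-1/4) + 1^2*1/4 = 1/4

1/4


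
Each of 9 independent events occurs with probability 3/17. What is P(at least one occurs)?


P(at least one) = 1 - P(none)
P(none) = (1 - 3/17)^9 = (14/17)^9 = 20661046784/118587876497
P(at least one) = 1 - 20661046784/118587876497 = 97926829713/118587876497

97926829713/118587876497


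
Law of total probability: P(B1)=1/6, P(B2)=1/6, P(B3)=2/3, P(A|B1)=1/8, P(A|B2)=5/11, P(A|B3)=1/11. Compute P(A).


P(A) = P(A|B1)P(B1) + P(A|B2)P(B2) + P(A|B3)P(B3)
= 1/8*1/6 + 5/11*1/6 + 1/11*2/3
= 1/48 + 5/66 + 2/33 = 83/528

83/528


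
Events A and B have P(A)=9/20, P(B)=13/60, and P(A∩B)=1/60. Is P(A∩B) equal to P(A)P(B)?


P(A)*P(B) = 9/20*13/60 = 39/400
P(A∩B) = 1/60 != 39/400, so not independent

No, A and B are not independent


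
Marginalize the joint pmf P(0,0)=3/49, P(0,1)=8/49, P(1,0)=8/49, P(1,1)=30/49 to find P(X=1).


P(X=1) = P(1,0)+P(1,1) = 8/49 + 30/49 = 38/49

38/49


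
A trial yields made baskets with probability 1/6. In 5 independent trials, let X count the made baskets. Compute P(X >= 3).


P(X>=3) = P(X=3) + P(X=4) + P(X=5)
= 125/3888 + 25/7776 + 1/7776
= 23/648

23/648


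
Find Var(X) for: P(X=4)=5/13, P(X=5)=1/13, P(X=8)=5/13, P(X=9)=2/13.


E[X] = 83/13, E[X^2] = 587/13
Var(X) = E[X^2] - (E[X])^2 = 587/13 - (83/13)^2 = 742/169

742/169


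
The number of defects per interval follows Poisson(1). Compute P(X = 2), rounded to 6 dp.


P(X=2) = e^(-1) * 1^2 / 2!
≈ 0.3678794412 * 1 / 2
≈ 0.183940

0.183940


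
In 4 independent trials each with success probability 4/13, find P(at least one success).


P(at least one) = 1 - P(none)
P(none) = (1 - 4/13)^4 = (9/13)^4 = 6561/28561
P(at least one) = 1 - 6561/28561 = 22000/28561

22000/28561


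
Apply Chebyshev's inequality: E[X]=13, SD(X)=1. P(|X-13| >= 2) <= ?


k = 2/1 = 2
Chebyshev: P(|X-mu| >= k*sigma) <= 1/k^2 = 1/2^2 = 1/4

1/4


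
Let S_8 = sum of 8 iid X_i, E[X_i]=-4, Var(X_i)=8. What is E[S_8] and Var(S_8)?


E[S_n] = n*mu = 8*-4 = -32
Var(S_n) = n*sigma^2 = 8*8 = 64

E[S_8]=-32, Var(S_8)=64


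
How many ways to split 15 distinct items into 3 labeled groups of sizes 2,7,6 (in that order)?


15! = 1307674368000
Denominator: 2!=2 * 7!=5040 * 6!=720
Coefficient = 1307674368000 / 7257600 = 180180

180180


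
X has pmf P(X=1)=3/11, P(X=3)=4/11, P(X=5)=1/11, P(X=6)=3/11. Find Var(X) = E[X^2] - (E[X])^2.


E[X] = 38/11, E[X^2] = 172/11
Var(X) = E[X^2] - (E[X])^2 = 172/11 - (38/11)^2 = 448/121

448/121


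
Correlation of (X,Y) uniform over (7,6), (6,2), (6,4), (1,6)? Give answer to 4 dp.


Cov(X,Y) = -1.5000, Var(X) = 5.5000, Var(Y) = 2.7500
rho = Cov/(sqrt(VarX)*sqrt(VarY)) = -0.3857

-0.3857


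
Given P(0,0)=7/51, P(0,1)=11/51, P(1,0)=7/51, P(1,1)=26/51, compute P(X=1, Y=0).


Read from table: P(X=1, Y=0) = 7/51

7/51


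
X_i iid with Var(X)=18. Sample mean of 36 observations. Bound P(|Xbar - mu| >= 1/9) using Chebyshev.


Var(Xbar) = Var(X)/n = 18/36
Chebyshev: P(|Xbar-mu| >= 1/9) <= Var(Xbar)/(1/9)^2 = (1/2)/(1/81) = 81/2
Bound exceeds 1, so trivial bound: 1

1


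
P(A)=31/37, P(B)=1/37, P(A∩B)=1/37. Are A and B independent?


P(A)*P(B) = 31/37*1/37 = 31/1369
P(A∩B) = 1/37 != 31/1369, so not independent

No, A and B are not independent


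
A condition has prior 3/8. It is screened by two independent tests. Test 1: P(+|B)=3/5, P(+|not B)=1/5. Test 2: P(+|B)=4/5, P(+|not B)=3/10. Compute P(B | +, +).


After test 1: P(+) = 3/5*3/8 + 1/5*5/8 = 7/20
P(B|+) = (9/40)/(7/20) = 9/14
After test 2 (use post1 as new prior): P(+) = 4/5*9/14 + 3/10*5/14 = 87/140
P(B|+,+) = (18/35)/(87/140) = 24/29

24/29


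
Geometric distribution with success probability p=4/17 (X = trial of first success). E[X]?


For geometric (trials until first success), E[X] = 1/p = 1/(4/17) = 17/4

17/4


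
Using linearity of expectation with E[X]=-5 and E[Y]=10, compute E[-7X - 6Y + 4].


E[-7X - 6Y + 4] = -7*E[X] - 6*E[Y] + 4
= (-7)*(-5) + (-6)*(10) + (4)
= 35 - 60 + 4 = -21

-21


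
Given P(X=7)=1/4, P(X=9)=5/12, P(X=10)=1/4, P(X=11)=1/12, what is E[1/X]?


E[1/X] = sum(g(x)*P(x))
= 1/7*1/4 + 1/9*5/12 + 1/10*1/4 + 1/11*1/12
= 9529/83160

9529/83160


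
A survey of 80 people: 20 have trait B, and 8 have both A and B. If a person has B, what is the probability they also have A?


P(A|B) = P(A∩B)/P(B) = (8/80)/(20/80) = 8/20 = 2/5

2/5


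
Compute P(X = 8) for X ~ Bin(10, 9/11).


P(X=8) = C(10,8) * p^8 * (1-p)^2
= 45 * 43046721/214358881 * 4/121
= 7748409780/25937424601

7748409780/25937424601


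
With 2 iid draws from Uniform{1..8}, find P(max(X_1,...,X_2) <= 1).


P(max <= 1) = P(all X_i <= 1) = (P(X_1 <= 1))^2
= (1/8)^2 = 1/64

1/64


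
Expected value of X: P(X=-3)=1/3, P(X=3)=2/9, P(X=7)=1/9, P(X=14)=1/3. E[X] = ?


E[X] = sum(x * P(x))
= -3*1/3 + 3*2/9 + 7*1/9 + 14*1/3
= 46/9

46/9


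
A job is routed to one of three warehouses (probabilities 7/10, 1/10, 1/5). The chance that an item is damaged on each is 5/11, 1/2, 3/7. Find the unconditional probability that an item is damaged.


P(A) = P(A|B1)P(B1) + P(A|B2)P(B2) + P(A|B3)P(B3)
= 5/11*7/10 + 1/2*1/10 + 3/7*1/5
= 7/22 + 1/20 + 3/35 = 699/1540

699/1540


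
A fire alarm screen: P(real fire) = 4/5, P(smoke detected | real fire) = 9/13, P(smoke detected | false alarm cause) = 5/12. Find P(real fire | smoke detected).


P(A) = P(A|B)P(B) + P(A|B')P(B') = 9/13*4/5 + 5/12*1/5 = 497/780
P(B|A) = P(A|B)P(B)/P(A) = (36/65)/(497/780) = 432/497

432/497


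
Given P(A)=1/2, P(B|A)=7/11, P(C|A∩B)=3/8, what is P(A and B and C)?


P(A∩B∩C) = P(A) * P(B|A) * P(C|A∩B)
= 1/2 * 7/11 * 3/8
= 7/22 * 3/8 = 21/176

21/176


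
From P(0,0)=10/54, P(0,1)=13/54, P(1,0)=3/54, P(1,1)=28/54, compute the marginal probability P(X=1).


P(X=1) = P(1,0)+P(1,1) = 3/54 + 28/54 = 31/54

31/54


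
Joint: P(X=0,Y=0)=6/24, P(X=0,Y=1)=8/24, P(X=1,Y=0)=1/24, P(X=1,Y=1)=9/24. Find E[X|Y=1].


P(Y=1) = 17/24
E[X|Y=1] = (0*8 + 1*9)/17 = 9/17

9/17


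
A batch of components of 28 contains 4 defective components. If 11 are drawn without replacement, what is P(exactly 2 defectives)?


P(X=2) = C(4,2)*C(24,9) / C(28,11)
= 6*1307504 / 21474180
= 7845024/21474180 = 1496/4095

1496/4095


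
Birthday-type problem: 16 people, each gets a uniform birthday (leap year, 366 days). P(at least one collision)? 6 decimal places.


P(all different) = prod((366-i)/366 for i=0..15) = 0.717059
P(at least one match) = 1 - 0.717059 = 0.282941

0.282941


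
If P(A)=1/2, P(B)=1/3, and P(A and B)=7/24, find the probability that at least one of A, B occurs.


P(A∪B) = P(A) + P(B) - P(A∩B)
= 1/2 + 1/3 - 7/24 = 13/24

13/24


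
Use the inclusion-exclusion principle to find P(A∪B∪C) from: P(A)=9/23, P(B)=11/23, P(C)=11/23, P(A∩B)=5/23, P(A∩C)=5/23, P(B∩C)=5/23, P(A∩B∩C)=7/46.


P(A∪B∪C) = P(A)+P(B)+P(C) - P(AB)-P(AC)-P(BC) + P(ABC)
= 9/23+11/23+11/23 - 5/23-5/23-5/23 + 7/46
= 39/46

39/46


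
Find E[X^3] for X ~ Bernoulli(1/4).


For Bernoulli: X in {0,1}
E[X^3] = 0^3*(1-1/4) + 1^3*1/4 = 1/4

1/4


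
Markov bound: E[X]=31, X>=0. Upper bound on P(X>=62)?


Markov: P(X >= a) <= E[X]/a
P(X >= 62) <= 31/62 = 1/2

1/2


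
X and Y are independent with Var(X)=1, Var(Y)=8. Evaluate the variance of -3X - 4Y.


Independence => Cov(X,Y)=0
Var(-3X - 4Y) = (-3)^2*Var(X) + (-4)^2*Var(Y)
= 9*1 + 16*8 = 137

137


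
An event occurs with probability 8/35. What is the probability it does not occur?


P(A') = 1 - P(A) = 1 - 8/35 = 27/35

27/35


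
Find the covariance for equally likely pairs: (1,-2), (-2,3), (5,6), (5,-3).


E[X]=9/4, E[Y]=1, E[XY]=7/4
Cov(X,Y) = E[XY] - E[X]E[Y] = 7/4 - 9/4*1 = -1/2

-1/2


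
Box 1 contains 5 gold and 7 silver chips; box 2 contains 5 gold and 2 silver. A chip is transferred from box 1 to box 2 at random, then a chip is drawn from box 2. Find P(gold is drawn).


P(transfer gold) = 5/12; P(transfer silver) = 7/12
If gold transferred: Urn II has 6 gold of 8, so P(gold|gold moved) = 3/4
If silver transferred: Urn II has 5 gold of 8, so P(gold|silver moved) = 5/8
By total probability: P(gold) = 5/12*3/4 + 7/12*5/8 = 65/96

65/96


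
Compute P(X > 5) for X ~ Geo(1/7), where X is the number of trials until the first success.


P(X > 5) = P(first 5 trials all fail) = (1-p)^5 = (6/7)^5 = 7776/16807

7776/16807


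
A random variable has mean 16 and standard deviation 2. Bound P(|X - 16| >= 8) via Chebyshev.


k = 8/2 = 4
Chebyshev: P(|X-mu| >= k*sigma) <= 1/k^2 = 1/4^2 = 1/16

1/16


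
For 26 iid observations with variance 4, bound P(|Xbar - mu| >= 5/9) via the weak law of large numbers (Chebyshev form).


Var(Xbar) = Var(X)/n = 4/26
Chebyshev: P(|Xbar-mu| >= 5/9) <= Var(Xbar)/(5/9)^2 = (2/13)/(25/81) = 162/325

162/325


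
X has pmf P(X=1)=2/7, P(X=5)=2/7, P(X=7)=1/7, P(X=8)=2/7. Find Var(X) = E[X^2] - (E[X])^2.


E[X] = 5, E[X^2] = 229/7
Var(X) = E[X^2] - (E[X])^2 = 229/7 - (5)^2 = 54/7

54/7


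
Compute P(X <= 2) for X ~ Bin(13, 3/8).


P(X<=2) = P(X=0) + P(X=1) + P(X=2)
= 1220703125/549755813888 + 9521484375/549755813888 + 17138671875/274877906944
= 22509765625/274877906944

22509765625/274877906944


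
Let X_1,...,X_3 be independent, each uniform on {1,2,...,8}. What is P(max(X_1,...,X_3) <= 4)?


P(max <= 4) = P(all X_i <= 4) = (P(X_1 <= 4))^3
= (4/8)^3 = (1/2)^3 = 1/8

1/8


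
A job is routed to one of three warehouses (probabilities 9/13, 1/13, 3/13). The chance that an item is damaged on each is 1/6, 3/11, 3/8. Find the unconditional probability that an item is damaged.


P(A) = P(A|B1)P(B1) + P(A|B2)P(B2) + P(A|B3)P(B3)
= 1/6*9/13 + 3/11*1/13 + 3/8*3/13
= 3/26 + 3/143 + 9/104 = 255/1144

255/1144


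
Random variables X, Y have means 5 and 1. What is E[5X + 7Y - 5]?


E[5X + 7Y - 5] = 5*E[X] + 7*E[Y] - 5
= (5)*(5) + (7)*(1) + (-5)
= 25 + 7 - 5 = 27

27


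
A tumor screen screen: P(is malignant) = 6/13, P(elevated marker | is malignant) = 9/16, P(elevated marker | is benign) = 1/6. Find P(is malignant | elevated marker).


P(A) = P(A|B)P(B) + P(A|B')P(B') = 9/16*6/13 + 1/6*7/13 = 109/312
P(B|A) = P(A|B)P(B)/P(A) = (27/104)/(109/312) = 81/109

81/109


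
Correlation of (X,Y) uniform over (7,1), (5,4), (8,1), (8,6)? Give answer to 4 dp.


Cov(X,Y) = -0.2500, Var(X) = 1.5000, Var(Y) = 4.5000
rho = Cov/(sqrt(VarX)*sqrt(VarY)) = -0.0962

-0.0962


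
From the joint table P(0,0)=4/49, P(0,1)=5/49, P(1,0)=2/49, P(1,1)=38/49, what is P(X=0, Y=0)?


Read from table: P(X=0, Y=0) = 4/49

4/49


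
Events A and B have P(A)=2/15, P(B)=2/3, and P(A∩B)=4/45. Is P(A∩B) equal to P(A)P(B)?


P(A)*P(B) = 2/15*2/3 = 4/45
P(A∩B) = 4/45, which equals P(A)P(B), so independent

Yes, A and B are independent


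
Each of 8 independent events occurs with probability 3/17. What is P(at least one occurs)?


P(at least one) = 1 - P(none)
P(none) = (1 - 3/17)^8 = (14/17)^8 = 1475789056/6975757441
P(at least one) = 1 - 1475789056/6975757441 = 5499968385/6975757441

5499968385/6975757441


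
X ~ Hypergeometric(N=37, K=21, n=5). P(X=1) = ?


P(X=1) = C(21,1)*C(16,4) / C(37,5)
= 21*1820 / 435897
= 38220/435897 = 1820/20757

1820/20757


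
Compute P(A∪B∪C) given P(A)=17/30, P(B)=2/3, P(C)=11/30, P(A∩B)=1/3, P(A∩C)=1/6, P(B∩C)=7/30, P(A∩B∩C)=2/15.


P(A∪B∪C) = P(A)+P(B)+P(C) - P(AB)-P(AC)-P(BC) + P(ABC)
= 17/30+2/3+11/30 - 1/3-1/6-7/30 + 2/15
= 1

1


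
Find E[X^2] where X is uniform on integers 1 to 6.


E[X^2] = (1/6) * sum(x^2 for x=1..6)
= 91/6

91/6


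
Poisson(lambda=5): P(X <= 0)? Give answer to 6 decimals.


P(X<=0) = e^(-5)*5^0/0!
≈ 0.0067379470
≈ 0.006738

0.006738


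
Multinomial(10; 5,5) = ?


10! = 3628800
Denominator: 5!=120 * 5!=120
Coefficient = 3628800 / 14400 = 252

252


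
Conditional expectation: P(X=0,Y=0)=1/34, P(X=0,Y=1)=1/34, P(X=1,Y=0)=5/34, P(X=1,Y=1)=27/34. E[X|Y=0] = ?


P(Y=0) = 6/34
E[X|Y=0] = (0*1 + 1*5)/6 = 5/6

5/6


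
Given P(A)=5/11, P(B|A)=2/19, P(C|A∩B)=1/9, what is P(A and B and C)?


P(A∩B∩C) = P(A) * P(B|A) * P(C|A∩B)
= 5/11 * 2/19 * 1/9
= 10/209 * 1/9 = 10/1881

10/1881


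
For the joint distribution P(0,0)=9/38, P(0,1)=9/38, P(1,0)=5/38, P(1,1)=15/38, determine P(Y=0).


P(Y=0) = P(0,0)+P(1,0) = 9/38 + 5/38 = 14/38 = 7/19

7/19


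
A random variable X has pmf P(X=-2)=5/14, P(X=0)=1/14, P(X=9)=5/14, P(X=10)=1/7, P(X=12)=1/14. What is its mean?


E[X] = sum(x * P(x))
= -2*5/14 + 0*1/14 + 9*5/14 + 10*1/7 + 12*1/14
= 67/14

67/14


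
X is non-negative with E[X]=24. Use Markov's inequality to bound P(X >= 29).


Markov: P(X >= a) <= E[X]/a
P(X >= 29) <= 24/29

24/29


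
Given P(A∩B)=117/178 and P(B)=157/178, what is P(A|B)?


P(A|B) = P(A∩B)/P(B) = (117/178)/(157/178) = 117/157

117/157


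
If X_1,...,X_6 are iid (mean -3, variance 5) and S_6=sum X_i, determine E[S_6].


E[S_n] = n*E[X_1] = 6*-3 = -18

-18


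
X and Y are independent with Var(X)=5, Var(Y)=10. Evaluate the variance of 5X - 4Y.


Independence => Cov(X,Y)=0
Var(5X - 4Y) = 5^2*Var(X) + (-4)^2*Var(Y)
= 25*5 + 16*10 = 285

285


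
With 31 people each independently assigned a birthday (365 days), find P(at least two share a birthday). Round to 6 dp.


P(all different) = prod((365-i)/365 for i=0..30) = 0.269545
P(at least one match) = 1 - 0.269545 = 0.730455

0.730455


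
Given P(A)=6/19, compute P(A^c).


P(A') = 1 - P(A) = 1 - 6/19 = 13/19

13/19
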